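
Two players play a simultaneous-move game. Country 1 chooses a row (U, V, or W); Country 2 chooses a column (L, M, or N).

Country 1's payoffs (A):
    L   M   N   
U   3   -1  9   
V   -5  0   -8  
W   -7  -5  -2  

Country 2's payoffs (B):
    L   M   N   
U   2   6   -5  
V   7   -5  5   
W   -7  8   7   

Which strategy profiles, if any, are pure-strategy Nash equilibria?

Find each player's best response to every opponent strategy; NE are the intersections.
Country 1's best responses — vs L: U (payoff 3); vs M: V (payoff 0); vs N: U (payoff 9).
Country 2's best responses — vs U: M (payoff 6); vs V: L (payoff 7); vs W: M (payoff 8).
No cell has both players best-responding. For instance, Country 1's best reply to M is V, but against V Country 2 prefers L over M.

No pure-strategy Nash equilibrium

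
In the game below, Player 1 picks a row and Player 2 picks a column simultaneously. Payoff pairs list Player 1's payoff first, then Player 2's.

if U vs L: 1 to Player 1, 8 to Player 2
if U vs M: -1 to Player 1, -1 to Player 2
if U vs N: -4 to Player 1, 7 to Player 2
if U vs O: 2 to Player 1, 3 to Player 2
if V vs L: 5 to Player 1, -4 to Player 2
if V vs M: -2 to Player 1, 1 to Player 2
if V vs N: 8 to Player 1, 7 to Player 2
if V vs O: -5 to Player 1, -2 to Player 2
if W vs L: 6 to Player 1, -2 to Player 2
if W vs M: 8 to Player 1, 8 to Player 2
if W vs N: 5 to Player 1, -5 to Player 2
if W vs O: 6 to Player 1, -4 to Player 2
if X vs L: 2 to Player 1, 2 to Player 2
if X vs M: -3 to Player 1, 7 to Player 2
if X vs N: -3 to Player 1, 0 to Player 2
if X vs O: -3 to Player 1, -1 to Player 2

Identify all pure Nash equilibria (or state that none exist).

(V, N) and (W, M)

Find each player's best response to every opponent strategy; NE are the intersections.
Player 1's best responses — vs L: W (payoff 6); vs M: W (payoff 8); vs N: V (payoff 8); vs O: W (payoff 6).
Player 2's best responses — vs U: L (payoff 8); vs V: N (payoff 7); vs W: M (payoff 8); vs X: M (payoff 7).
Mutual best responses occur at (V, N) and (W, M); at each, neither player gains by switching.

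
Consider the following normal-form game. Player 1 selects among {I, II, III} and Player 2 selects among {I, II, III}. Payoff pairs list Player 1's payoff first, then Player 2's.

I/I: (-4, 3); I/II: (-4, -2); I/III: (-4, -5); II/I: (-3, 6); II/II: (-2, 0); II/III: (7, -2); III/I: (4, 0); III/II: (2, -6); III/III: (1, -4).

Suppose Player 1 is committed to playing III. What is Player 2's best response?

I

With Player 1 fixed at III, Player 2's payoffs are: I → 0, II → -6, III → -4.
The maximum is 0, achieved by I.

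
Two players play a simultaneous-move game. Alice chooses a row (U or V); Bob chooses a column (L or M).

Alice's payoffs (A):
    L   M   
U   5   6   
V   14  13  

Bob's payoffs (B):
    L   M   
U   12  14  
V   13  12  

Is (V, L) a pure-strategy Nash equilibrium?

Holding Bob at L: Alice gets 14 from V, versus 5 from U. No profitable deviation for Alice.
Holding Alice at V: Bob gets 13 from L, versus 12 from M. No profitable deviation for Bob either.

Yes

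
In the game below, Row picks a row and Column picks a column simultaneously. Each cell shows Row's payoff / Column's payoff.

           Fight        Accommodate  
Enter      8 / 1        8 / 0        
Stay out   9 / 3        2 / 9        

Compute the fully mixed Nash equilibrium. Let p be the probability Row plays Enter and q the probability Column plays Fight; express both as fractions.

In a mixed NE each player is indifferent between their pure strategies, so the opponent's mix sets the indifference.
Column indifferent between Fight and Accommodate: p·1 + (1−p)·3 = p·0 + (1−p)·9 ⟹ 3 + (-2)p = 9 + (-9)p ⟹ p = 6/7.
Row indifferent between Enter and Stay out: q·8 + (1−q)·8 = q·9 + (1−q)·2 ⟹ 8 + 0q = 2 + 7q ⟹ q = 6/7.

p = 6/7, q = 6/7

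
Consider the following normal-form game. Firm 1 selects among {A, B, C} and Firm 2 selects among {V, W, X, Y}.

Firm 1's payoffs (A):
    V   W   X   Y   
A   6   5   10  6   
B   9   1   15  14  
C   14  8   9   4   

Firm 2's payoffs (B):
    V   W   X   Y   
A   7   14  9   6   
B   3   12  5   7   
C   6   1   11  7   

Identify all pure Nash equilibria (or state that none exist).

Find each player's best response to every opponent strategy; NE are the intersections.
Firm 1's best responses — vs V: C (payoff 14); vs W: C (payoff 8); vs X: B (payoff 15); vs Y: B (payoff 14).
Firm 2's best responses — vs A: W (payoff 14); vs B: W (payoff 12); vs C: X (payoff 11).
No cell has both players best-responding. For instance, Firm 1's best reply to X is B, but against B Firm 2 prefers W over X.

No pure-strategy Nash equilibrium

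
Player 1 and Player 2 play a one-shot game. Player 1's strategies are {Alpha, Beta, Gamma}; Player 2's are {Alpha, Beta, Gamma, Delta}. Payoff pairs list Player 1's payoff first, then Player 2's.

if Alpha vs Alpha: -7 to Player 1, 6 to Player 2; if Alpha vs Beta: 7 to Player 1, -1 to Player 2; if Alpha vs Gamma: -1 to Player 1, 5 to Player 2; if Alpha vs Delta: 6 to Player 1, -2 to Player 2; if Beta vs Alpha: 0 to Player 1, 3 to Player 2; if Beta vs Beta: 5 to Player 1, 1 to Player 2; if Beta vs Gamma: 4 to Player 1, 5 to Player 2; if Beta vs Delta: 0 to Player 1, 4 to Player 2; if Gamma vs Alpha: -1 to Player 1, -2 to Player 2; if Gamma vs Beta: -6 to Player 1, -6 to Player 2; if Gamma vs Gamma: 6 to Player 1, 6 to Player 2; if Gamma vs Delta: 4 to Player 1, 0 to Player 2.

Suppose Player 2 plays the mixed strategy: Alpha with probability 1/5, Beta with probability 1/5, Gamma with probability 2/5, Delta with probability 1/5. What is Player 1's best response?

Beta

Compute Player 1's expected payoff from each pure strategy against the given mix.
Alpha: (1/5)·(-7) + (1/5)·7 + (2/5)·(-1) + (1/5)·6 = 4/5
Beta: (1/5)·0 + (1/5)·5 + (2/5)·4 + (1/5)·0 = 13/5
Gamma: (1/5)·(-1) + (1/5)·(-6) + (2/5)·6 + (1/5)·4 = 9/5
Highest expected payoff is 13/5, from Beta.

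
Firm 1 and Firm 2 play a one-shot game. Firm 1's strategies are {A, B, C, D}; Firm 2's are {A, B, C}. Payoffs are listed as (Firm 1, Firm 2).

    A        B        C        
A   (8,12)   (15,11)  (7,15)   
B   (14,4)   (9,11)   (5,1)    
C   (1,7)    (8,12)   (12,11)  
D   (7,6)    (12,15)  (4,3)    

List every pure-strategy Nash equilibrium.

None

Check mutual best responses: a cell is a NE iff neither player can gain by unilaterally deviating.
Firm 1's best responses — vs A: B (payoff 14); vs B: A (payoff 15); vs C: C (payoff 12).
Firm 2's best responses — vs A: C (payoff 15); vs B: B (payoff 11); vs C: B (payoff 12); vs D: B (payoff 15).
No cell has both players best-responding. For instance, Firm 1's best reply to A is B, but against B Firm 2 prefers B over A.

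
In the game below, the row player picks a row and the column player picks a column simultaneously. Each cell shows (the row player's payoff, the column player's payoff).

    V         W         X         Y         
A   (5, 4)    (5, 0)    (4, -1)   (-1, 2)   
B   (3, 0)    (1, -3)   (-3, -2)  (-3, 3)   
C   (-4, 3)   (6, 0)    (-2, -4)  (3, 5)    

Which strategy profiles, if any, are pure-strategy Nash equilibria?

Find each player's best response to every opponent strategy; NE are the intersections.
The row player's best responses — vs V: A (payoff 5); vs W: C (payoff 6); vs X: A (payoff 4); vs Y: C (payoff 3).
The column player's best responses — vs A: V (payoff 4); vs B: Y (payoff 3); vs C: Y (payoff 5).
Mutual best responses occur at (A, V) and (C, Y); at each, neither player gains by switching.

(A, V) and (C, Y)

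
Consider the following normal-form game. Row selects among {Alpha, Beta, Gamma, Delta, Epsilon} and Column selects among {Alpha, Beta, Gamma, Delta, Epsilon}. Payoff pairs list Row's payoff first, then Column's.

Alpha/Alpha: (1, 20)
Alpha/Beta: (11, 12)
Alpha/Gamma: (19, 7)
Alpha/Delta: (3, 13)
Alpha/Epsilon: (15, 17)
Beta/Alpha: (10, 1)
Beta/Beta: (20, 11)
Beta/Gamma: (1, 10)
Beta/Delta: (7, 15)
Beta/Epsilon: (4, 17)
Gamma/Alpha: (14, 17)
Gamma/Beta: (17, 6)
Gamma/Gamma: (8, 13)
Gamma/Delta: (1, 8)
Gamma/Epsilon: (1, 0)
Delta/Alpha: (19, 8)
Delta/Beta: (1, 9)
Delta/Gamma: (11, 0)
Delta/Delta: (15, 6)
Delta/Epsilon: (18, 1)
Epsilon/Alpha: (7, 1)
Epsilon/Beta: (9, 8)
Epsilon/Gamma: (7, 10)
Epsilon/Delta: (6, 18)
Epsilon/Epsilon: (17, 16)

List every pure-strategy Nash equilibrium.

A profile is a Nash equilibrium when each player is best-responding to the other.
Row's best responses — vs Alpha: Delta (payoff 19); vs Beta: Beta (payoff 20); vs Gamma: Alpha (payoff 19); vs Delta: Delta (payoff 15); vs Epsilon: Delta (payoff 18).
Column's best responses — vs Alpha: Alpha (payoff 20); vs Beta: Epsilon (payoff 17); vs Gamma: Alpha (payoff 17); vs Delta: Beta (payoff 9); vs Epsilon: Delta (payoff 18).
No cell has both players best-responding. For instance, Row's best reply to Gamma is Alpha, but against Alpha Column prefers Alpha over Gamma.

None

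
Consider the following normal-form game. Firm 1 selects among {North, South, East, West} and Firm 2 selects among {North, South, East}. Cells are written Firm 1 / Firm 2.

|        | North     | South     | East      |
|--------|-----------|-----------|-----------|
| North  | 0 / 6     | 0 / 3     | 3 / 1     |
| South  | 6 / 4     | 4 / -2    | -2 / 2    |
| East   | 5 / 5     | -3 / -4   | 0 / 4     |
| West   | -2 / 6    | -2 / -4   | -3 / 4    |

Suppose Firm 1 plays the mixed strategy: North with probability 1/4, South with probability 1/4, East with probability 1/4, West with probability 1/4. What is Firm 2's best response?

North

Firm 2's best reply maximizes expected payoff against the mix.
North: (1/4)·6 + (1/4)·4 + (1/4)·5 + (1/4)·6 = 21/4
South: (1/4)·3 + (1/4)·(-2) + (1/4)·(-4) + (1/4)·(-4) = -7/4
East: (1/4)·1 + (1/4)·2 + (1/4)·4 + (1/4)·4 = 11/4
Highest expected payoff is 21/4, from North.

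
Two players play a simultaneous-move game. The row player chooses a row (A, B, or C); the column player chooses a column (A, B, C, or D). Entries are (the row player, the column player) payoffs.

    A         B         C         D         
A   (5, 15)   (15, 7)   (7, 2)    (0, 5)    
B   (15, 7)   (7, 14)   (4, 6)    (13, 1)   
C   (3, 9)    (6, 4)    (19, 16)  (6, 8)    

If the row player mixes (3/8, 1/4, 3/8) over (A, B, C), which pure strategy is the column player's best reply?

Compute the column player's expected payoff from each pure strategy against the given mix.
A: (3/8)·15 + (1/4)·7 + (3/8)·9 = 43/4
B: (3/8)·7 + (1/4)·14 + (3/8)·4 = 61/8
C: (3/8)·2 + (1/4)·6 + (3/8)·16 = 33/4
D: (3/8)·5 + (1/4)·1 + (3/8)·8 = 41/8
Highest expected payoff is 43/4, from A.

A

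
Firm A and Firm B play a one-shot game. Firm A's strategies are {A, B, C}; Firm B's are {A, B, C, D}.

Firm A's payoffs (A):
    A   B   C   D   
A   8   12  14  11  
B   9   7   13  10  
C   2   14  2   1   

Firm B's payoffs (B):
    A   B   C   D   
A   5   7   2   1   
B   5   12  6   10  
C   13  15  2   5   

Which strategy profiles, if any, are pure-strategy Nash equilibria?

Find each player's best response to every opponent strategy; NE are the intersections.
Firm A's best responses — vs A: B (payoff 9); vs B: C (payoff 14); vs C: A (payoff 14); vs D: A (payoff 11).
Firm B's best responses — vs A: B (payoff 7); vs B: B (payoff 12); vs C: B (payoff 15).
The only mutual best response is (C, B); neither player gains by switching there.

(C, B)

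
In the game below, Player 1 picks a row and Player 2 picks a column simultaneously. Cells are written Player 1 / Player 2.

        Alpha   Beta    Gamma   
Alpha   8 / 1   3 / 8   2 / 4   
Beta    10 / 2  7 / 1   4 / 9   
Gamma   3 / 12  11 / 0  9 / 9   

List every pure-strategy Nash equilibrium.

There is no pure-strategy Nash equilibrium

Check mutual best responses: a cell is a NE iff neither player can gain by unilaterally deviating.
Player 1's best responses — vs Alpha: Beta (payoff 10); vs Beta: Gamma (payoff 11); vs Gamma: Gamma (payoff 9).
Player 2's best responses — vs Alpha: Beta (payoff 8); vs Beta: Gamma (payoff 9); vs Gamma: Alpha (payoff 12).
No cell has both players best-responding. For instance, Player 1's best reply to Gamma is Gamma, but against Gamma Player 2 prefers Alpha over Gamma.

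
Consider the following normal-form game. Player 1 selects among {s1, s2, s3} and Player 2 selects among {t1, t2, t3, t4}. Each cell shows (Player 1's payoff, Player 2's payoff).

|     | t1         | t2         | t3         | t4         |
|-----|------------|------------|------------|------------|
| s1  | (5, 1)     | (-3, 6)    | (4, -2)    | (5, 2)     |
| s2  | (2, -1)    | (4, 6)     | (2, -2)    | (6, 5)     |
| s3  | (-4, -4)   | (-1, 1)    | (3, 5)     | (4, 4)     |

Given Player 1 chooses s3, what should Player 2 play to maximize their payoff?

With Player 1 fixed at s3, Player 2's payoffs are: t1 → -4, t2 → 1, t3 → 5, t4 → 4.
The maximum is 5, achieved by t3.

t3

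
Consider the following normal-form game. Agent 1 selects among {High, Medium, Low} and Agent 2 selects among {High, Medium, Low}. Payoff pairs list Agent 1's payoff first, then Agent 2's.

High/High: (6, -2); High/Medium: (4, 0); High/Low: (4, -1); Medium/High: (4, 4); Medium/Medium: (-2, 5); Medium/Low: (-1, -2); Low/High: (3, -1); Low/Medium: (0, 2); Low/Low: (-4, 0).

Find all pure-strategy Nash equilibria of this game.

(High, Medium)

Find each player's best response to every opponent strategy; NE are the intersections.
Agent 1's best responses — vs High: High (payoff 6); vs Medium: High (payoff 4); vs Low: High (payoff 4).
Agent 2's best responses — vs High: Medium (payoff 0); vs Medium: Medium (payoff 5); vs Low: Medium (payoff 2).
The only mutual best response is (High, Medium); neither player gains by switching there.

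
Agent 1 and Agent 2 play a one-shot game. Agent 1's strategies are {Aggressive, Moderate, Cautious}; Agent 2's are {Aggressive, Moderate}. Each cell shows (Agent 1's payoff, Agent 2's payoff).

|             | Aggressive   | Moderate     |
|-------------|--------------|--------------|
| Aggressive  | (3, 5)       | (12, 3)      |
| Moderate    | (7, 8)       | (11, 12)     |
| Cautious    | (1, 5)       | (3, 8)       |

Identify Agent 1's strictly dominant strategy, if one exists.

Check whether one of Agent 1's strategies beats all alternatives regardless of what the opponent does.
Aggressive is not dominant: against Aggressive, Moderate gives 7 > 3.
Moderate is not dominant: against Moderate, Aggressive gives 12 > 11.
Cautious is not dominant: against Aggressive, Aggressive gives 3 > 1.
No single strategy is best against every opponent action.

None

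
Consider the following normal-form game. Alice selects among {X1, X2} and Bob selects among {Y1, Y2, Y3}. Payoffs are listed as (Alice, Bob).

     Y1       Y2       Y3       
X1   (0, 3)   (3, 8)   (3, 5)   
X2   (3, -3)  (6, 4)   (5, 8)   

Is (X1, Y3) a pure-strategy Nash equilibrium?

Holding Bob at Y3: Alice gets 3 from X1 but could get 5 by switching to X2. Alice has a profitable deviation.

No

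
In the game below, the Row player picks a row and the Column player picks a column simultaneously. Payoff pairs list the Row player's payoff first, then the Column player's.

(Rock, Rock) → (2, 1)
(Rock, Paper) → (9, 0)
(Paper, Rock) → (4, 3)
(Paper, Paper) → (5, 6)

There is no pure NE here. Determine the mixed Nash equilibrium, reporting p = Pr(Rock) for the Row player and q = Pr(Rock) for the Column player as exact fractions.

Each player's mixing probability is pinned down by making the *other* player indifferent.
The Column player indifferent between Rock and Paper: p·1 + (1−p)·3 = p·0 + (1−p)·6 ⟹ 3 + (-2)p = 6 + (-6)p ⟹ p = 3/4.
The Row player indifferent between Rock and Paper: q·2 + (1−q)·9 = q·4 + (1−q)·5 ⟹ 9 + (-7)q = 5 + (-1)q ⟹ q = 2/3.

p = 3/4, q = 2/3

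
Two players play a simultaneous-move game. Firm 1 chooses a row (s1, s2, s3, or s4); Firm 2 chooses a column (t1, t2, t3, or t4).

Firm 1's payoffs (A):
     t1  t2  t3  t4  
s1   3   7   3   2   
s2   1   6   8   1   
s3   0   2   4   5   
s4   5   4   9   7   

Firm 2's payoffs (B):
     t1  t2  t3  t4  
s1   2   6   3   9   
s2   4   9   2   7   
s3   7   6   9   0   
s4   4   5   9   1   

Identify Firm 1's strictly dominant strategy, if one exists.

Check whether one of Firm 1's strategies beats all alternatives regardless of what the opponent does.
s1 is not dominant: against t1, s4 gives 5 > 3.
s2 is not dominant: against t1, s1 gives 3 > 1.
s3 is not dominant: against t1, s1 gives 3 > 0.
s4 is not dominant: against t2, s1 gives 7 > 4.
No single strategy is best against every opponent action.

No strictly dominant strategy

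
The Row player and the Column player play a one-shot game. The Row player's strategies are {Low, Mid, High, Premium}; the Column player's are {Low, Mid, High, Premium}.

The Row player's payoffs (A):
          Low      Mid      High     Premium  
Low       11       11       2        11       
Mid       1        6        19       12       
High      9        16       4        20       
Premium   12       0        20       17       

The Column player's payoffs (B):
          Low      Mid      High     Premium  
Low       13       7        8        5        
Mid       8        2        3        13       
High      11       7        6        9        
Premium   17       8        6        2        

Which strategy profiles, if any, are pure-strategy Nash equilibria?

(Premium, Low)

Check mutual best responses: a cell is a NE iff neither player can gain by unilaterally deviating.
The Row player's best responses — vs Low: Premium (payoff 12); vs Mid: High (payoff 16); vs High: Premium (payoff 20); vs Premium: High (payoff 20).
The Column player's best responses — vs Low: Low (payoff 13); vs Mid: Premium (payoff 13); vs High: Low (payoff 11); vs Premium: Low (payoff 17).
The only mutual best response is (Premium, Low); neither player gains by switching there.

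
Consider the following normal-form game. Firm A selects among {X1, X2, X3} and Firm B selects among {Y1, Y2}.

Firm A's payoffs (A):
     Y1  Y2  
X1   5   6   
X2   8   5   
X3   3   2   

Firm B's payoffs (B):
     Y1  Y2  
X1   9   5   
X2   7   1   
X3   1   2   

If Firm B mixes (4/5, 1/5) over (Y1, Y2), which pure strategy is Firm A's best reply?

X2

Firm A's best reply maximizes expected payoff against the mix.
X1: (4/5)·5 + (1/5)·6 = 26/5
X2: (4/5)·8 + (1/5)·5 = 37/5
X3: (4/5)·3 + (1/5)·2 = 14/5
Highest expected payoff is 37/5, from X2.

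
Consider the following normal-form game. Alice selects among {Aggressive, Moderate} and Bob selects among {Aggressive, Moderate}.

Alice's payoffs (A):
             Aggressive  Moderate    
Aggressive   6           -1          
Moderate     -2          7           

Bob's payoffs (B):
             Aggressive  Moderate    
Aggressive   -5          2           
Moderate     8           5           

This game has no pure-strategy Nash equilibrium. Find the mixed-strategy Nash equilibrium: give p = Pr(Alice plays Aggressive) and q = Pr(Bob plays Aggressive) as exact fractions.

p = 3/10, q = 1/2

In a mixed NE each player is indifferent between their pure strategies, so the opponent's mix sets the indifference.
Bob indifferent between Aggressive and Moderate: p·(-5) + (1−p)·8 = p·2 + (1−p)·5 ⟹ 8 + (-13)p = 5 + (-3)p ⟹ p = 3/10.
Alice indifferent between Aggressive and Moderate: q·6 + (1−q)·(-1) = q·(-2) + (1−q)·7 ⟹ (-1) + 7q = 7 + (-9)q ⟹ q = 1/2.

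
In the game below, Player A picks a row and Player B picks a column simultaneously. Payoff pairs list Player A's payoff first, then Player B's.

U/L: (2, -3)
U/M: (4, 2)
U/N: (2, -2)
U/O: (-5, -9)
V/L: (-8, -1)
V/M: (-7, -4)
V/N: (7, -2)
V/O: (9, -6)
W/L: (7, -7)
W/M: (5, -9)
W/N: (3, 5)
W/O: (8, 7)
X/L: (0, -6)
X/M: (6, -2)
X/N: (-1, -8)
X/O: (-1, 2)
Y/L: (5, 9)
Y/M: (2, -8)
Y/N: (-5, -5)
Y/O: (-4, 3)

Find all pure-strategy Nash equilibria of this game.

A profile is a Nash equilibrium when each player is best-responding to the other.
Player A's best responses — vs L: W (payoff 7); vs M: X (payoff 6); vs N: V (payoff 7); vs O: V (payoff 9).
Player B's best responses — vs U: M (payoff 2); vs V: L (payoff -1); vs W: O (payoff 7); vs X: O (payoff 2); vs Y: L (payoff 9).
No cell has both players best-responding. For instance, Player A's best reply to L is W, but against W Player B prefers O over L.

No pure-strategy Nash equilibrium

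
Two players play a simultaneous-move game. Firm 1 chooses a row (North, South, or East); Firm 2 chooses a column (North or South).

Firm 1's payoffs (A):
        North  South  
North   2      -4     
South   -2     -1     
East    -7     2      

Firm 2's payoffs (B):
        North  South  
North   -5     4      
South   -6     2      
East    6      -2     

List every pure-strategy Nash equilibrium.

Find each player's best response to every opponent strategy; NE are the intersections.
Firm 1's best responses — vs North: North (payoff 2); vs South: East (payoff 2).
Firm 2's best responses — vs North: South (payoff 4); vs South: South (payoff 2); vs East: North (payoff 6).
No cell has both players best-responding. For instance, Firm 1's best reply to North is North, but against North Firm 2 prefers South over North.

There is no pure-strategy Nash equilibrium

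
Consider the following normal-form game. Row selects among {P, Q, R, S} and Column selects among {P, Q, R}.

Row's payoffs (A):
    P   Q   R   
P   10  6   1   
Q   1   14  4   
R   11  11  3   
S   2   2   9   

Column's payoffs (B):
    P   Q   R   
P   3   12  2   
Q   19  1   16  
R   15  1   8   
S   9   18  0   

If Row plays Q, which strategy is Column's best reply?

P

With Row fixed at Q, Column's payoffs are: P → 19, Q → 1, R → 16.
The maximum is 19, achieved by P.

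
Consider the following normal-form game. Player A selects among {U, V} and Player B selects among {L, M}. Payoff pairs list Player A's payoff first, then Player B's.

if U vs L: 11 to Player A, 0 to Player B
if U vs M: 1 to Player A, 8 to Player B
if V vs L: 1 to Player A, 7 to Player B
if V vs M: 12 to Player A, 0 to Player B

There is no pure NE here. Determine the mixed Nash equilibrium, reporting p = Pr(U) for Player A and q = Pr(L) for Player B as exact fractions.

p = 7/15, q = 11/21

In a mixed NE each player is indifferent between their pure strategies, so the opponent's mix sets the indifference.
Player B indifferent between L and M: p·0 + (1−p)·7 = p·8 + (1−p)·0 ⟹ 7 + (-7)p = 0 + 8p ⟹ p = 7/15.
Player A indifferent between U and V: q·11 + (1−q)·1 = q·1 + (1−q)·12 ⟹ 1 + 10q = 12 + (-11)q ⟹ q = 11/21.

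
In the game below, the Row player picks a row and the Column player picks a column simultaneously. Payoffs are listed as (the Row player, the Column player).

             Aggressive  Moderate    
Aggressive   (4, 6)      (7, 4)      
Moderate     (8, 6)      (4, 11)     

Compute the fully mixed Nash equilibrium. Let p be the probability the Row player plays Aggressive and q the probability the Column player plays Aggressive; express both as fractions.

p = 5/7, q = 3/7

Each player's mixing probability is pinned down by making the *other* player indifferent.
The Column player indifferent between Aggressive and Moderate: p·6 + (1−p)·6 = p·4 + (1−p)·11 ⟹ 6 + 0p = 11 + (-7)p ⟹ p = 5/7.
The Row player indifferent between Aggressive and Moderate: q·4 + (1−q)·7 = q·8 + (1−q)·4 ⟹ 7 + (-3)q = 4 + 4q ⟹ q = 3/7.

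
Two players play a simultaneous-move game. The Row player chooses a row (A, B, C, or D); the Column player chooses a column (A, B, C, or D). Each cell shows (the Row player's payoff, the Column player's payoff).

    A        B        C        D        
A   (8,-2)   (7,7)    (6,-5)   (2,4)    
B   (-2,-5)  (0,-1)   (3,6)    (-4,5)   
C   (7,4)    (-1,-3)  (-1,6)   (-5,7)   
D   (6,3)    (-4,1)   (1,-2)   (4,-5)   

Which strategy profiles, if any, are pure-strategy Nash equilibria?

A profile is a Nash equilibrium when each player is best-responding to the other.
The Row player's best responses — vs A: A (payoff 8); vs B: A (payoff 7); vs C: A (payoff 6); vs D: D (payoff 4).
The Column player's best responses — vs A: B (payoff 7); vs B: C (payoff 6); vs C: D (payoff 7); vs D: A (payoff 3).
The only mutual best response is (A, B); neither player gains by switching there.

(A, B)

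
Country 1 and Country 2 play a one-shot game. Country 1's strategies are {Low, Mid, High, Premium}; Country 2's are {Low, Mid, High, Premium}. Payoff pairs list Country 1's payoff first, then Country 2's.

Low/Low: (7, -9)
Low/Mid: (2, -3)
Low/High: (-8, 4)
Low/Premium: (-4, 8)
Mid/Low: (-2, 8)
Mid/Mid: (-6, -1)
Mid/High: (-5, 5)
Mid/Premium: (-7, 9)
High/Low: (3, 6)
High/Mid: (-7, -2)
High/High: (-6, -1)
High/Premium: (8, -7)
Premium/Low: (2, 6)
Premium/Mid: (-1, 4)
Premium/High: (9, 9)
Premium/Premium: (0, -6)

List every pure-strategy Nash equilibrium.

(Premium, High)

Find each player's best response to every opponent strategy; NE are the intersections.
Country 1's best responses — vs Low: Low (payoff 7); vs Mid: Low (payoff 2); vs High: Premium (payoff 9); vs Premium: High (payoff 8).
Country 2's best responses — vs Low: Premium (payoff 8); vs Mid: Premium (payoff 9); vs High: Low (payoff 6); vs Premium: High (payoff 9).
The only mutual best response is (Premium, High); neither player gains by switching there.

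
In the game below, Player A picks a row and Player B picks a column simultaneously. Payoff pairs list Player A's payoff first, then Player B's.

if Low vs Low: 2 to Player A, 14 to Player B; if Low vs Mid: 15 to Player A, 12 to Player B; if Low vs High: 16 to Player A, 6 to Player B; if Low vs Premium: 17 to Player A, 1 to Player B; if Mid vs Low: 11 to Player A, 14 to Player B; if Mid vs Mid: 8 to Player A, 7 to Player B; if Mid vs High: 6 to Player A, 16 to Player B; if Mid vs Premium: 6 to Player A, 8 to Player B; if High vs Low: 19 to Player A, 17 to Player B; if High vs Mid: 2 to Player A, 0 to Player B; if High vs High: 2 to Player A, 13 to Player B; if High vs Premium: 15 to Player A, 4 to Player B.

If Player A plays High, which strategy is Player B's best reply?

Low

With Player A fixed at High, Player B's payoffs are: Low → 17, Mid → 0, High → 13, Premium → 4.
The maximum is 17, achieved by Low.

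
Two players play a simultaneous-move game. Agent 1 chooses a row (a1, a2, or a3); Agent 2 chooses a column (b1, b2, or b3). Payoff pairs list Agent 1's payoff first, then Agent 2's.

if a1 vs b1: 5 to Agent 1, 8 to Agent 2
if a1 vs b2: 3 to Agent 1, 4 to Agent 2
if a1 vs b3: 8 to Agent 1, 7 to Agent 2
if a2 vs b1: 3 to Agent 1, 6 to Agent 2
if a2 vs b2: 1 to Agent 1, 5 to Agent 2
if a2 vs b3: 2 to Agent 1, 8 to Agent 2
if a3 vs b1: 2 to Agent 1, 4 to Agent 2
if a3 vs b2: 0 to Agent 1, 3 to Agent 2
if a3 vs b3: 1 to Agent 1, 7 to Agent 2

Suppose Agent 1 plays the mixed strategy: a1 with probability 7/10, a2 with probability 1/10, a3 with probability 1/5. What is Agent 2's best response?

Compute Agent 2's expected payoff from each pure strategy against the given mix.
b1: (7/10)·8 + (1/10)·6 + (1/5)·4 = 7
b2: (7/10)·4 + (1/10)·5 + (1/5)·3 = 39/10
b3: (7/10)·7 + (1/10)·8 + (1/5)·7 = 71/10
Highest expected payoff is 71/10, from b3.

b3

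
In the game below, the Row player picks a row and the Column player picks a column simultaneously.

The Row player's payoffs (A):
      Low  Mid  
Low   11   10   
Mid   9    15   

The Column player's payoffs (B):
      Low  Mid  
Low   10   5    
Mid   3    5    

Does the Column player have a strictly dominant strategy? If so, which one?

A strategy is strictly dominant if it gives the Column player a strictly higher payoff than every other strategy, against every choice by the opponent.
Low is not dominant: against Mid, Mid gives 5 > 3.
Mid is not dominant: against Low, Low gives 10 > 5.
No single strategy is best against every opponent action.

None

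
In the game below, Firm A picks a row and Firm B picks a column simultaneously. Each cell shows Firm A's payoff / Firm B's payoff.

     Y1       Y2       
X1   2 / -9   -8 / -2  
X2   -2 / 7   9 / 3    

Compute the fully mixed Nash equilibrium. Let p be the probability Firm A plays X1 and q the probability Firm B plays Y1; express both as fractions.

Each player's mixing probability is pinned down by making the *other* player indifferent.
Firm B indifferent between Y1 and Y2: p·(-9) + (1−p)·7 = p·(-2) + (1−p)·3 ⟹ 7 + (-16)p = 3 + (-5)p ⟹ p = 4/11.
Firm A indifferent between X1 and X2: q·2 + (1−q)·(-8) = q·(-2) + (1−q)·9 ⟹ (-8) + 10q = 9 + (-11)q ⟹ q = 17/21.

p = 4/11, q = 17/21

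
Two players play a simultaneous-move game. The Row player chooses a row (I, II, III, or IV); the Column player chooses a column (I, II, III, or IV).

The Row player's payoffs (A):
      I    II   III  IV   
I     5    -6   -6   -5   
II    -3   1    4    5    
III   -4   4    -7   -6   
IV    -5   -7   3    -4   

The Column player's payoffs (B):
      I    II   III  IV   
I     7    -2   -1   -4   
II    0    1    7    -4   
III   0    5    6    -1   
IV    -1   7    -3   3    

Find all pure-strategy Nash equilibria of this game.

(I, I) and (II, III)

Find each player's best response to every opponent strategy; NE are the intersections.
The Row player's best responses — vs I: I (payoff 5); vs II: III (payoff 4); vs III: II (payoff 4); vs IV: II (payoff 5).
The Column player's best responses — vs I: I (payoff 7); vs II: III (payoff 7); vs III: III (payoff 6); vs IV: II (payoff 7).
Mutual best responses occur at (I, I) and (II, III); at each, neither player gains by switching.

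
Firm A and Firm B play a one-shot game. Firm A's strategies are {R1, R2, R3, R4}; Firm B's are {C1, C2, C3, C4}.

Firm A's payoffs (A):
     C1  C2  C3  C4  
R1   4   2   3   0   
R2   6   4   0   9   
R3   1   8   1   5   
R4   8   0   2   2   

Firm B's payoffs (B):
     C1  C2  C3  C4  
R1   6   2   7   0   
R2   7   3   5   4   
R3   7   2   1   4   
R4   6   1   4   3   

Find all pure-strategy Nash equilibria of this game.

(R1, C3) and (R4, C1)

A profile is a Nash equilibrium when each player is best-responding to the other.
Firm A's best responses — vs C1: R4 (payoff 8); vs C2: R3 (payoff 8); vs C3: R1 (payoff 3); vs C4: R2 (payoff 9).
Firm B's best responses — vs R1: C3 (payoff 7); vs R2: C1 (payoff 7); vs R3: C1 (payoff 7); vs R4: C1 (payoff 6).
Mutual best responses occur at (R1, C3) and (R4, C1); at each, neither player gains by switching.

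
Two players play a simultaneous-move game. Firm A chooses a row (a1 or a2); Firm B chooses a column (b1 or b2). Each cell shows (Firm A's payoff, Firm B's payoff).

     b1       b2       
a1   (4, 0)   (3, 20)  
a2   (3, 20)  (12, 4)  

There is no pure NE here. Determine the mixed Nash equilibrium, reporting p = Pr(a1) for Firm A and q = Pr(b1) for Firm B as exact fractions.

Each player's mixing probability is pinned down by making the *other* player indifferent.
Firm B indifferent between b1 and b2: p·0 + (1−p)·20 = p·20 + (1−p)·4 ⟹ 20 + (-20)p = 4 + 16p ⟹ p = 4/9.
Firm A indifferent between a1 and a2: q·4 + (1−q)·3 = q·3 + (1−q)·12 ⟹ 3 + 1q = 12 + (-9)q ⟹ q = 9/10.

p = 4/9, q = 9/10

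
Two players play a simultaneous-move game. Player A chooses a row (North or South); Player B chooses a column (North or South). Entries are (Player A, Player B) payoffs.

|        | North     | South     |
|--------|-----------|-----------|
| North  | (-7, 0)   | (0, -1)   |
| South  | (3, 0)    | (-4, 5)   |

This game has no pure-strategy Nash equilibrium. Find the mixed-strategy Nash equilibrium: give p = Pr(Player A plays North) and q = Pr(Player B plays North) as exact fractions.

p = 5/6, q = 2/7

Each player's mixing probability is pinned down by making the *other* player indifferent.
Player B indifferent between North and South: p·0 + (1−p)·0 = p·(-1) + (1−p)·5 ⟹ 0 + 0p = 5 + (-6)p ⟹ p = 5/6.
Player A indifferent between North and South: q·(-7) + (1−q)·0 = q·3 + (1−q)·(-4) ⟹ 0 + (-7)q = (-4) + 7q ⟹ q = 2/7.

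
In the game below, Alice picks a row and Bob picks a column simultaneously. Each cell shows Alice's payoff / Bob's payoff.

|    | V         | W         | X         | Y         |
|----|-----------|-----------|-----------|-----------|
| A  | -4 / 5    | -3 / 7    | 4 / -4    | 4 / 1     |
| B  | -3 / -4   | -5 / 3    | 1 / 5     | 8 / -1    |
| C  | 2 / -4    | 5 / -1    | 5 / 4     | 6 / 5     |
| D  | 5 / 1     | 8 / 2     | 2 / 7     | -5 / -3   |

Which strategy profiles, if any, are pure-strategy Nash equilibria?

A profile is a Nash equilibrium when each player is best-responding to the other.
Alice's best responses — vs V: D (payoff 5); vs W: D (payoff 8); vs X: C (payoff 5); vs Y: B (payoff 8).
Bob's best responses — vs A: W (payoff 7); vs B: X (payoff 5); vs C: Y (payoff 5); vs D: X (payoff 7).
No cell has both players best-responding. For instance, Alice's best reply to Y is B, but against B Bob prefers X over Y.

No pure-strategy Nash equilibrium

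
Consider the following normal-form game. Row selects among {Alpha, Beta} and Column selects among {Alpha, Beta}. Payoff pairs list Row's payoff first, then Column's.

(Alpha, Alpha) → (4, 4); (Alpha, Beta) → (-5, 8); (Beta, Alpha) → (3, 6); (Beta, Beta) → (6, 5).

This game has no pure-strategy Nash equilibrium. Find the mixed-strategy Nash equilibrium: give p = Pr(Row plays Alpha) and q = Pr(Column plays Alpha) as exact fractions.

p = 1/5, q = 11/12

In a mixed NE each player is indifferent between their pure strategies, so the opponent's mix sets the indifference.
Column indifferent between Alpha and Beta: p·4 + (1−p)·6 = p·8 + (1−p)·5 ⟹ 6 + (-2)p = 5 + 3p ⟹ p = 1/5.
Row indifferent between Alpha and Beta: q·4 + (1−q)·(-5) = q·3 + (1−q)·6 ⟹ (-5) + 9q = 6 + (-3)q ⟹ q = 11/12.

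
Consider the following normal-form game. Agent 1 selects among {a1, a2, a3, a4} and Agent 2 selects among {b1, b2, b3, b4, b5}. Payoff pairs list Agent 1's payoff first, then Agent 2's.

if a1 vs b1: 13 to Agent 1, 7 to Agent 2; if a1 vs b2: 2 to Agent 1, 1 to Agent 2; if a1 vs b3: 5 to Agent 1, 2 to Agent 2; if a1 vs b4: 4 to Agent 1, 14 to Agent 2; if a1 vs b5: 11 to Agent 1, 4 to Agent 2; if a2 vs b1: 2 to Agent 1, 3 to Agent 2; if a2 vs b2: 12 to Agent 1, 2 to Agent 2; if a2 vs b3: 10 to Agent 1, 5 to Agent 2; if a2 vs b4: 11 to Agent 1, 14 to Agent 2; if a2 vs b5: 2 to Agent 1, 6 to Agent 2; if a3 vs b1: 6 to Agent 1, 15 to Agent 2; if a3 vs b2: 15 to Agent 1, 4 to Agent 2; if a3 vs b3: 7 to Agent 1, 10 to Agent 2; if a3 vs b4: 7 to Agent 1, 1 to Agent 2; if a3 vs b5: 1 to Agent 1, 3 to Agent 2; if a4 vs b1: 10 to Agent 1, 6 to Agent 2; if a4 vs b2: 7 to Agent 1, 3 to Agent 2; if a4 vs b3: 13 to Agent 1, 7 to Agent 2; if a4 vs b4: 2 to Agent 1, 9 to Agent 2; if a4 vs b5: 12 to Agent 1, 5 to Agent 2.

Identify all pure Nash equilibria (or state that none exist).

(a2, b4)

Find each player's best response to every opponent strategy; NE are the intersections.
Agent 1's best responses — vs b1: a1 (payoff 13); vs b2: a3 (payoff 15); vs b3: a4 (payoff 13); vs b4: a2 (payoff 11); vs b5: a4 (payoff 12).
Agent 2's best responses — vs a1: b4 (payoff 14); vs a2: b4 (payoff 14); vs a3: b1 (payoff 15); vs a4: b4 (payoff 9).
The only mutual best response is (a2, b4); neither player gains by switching there.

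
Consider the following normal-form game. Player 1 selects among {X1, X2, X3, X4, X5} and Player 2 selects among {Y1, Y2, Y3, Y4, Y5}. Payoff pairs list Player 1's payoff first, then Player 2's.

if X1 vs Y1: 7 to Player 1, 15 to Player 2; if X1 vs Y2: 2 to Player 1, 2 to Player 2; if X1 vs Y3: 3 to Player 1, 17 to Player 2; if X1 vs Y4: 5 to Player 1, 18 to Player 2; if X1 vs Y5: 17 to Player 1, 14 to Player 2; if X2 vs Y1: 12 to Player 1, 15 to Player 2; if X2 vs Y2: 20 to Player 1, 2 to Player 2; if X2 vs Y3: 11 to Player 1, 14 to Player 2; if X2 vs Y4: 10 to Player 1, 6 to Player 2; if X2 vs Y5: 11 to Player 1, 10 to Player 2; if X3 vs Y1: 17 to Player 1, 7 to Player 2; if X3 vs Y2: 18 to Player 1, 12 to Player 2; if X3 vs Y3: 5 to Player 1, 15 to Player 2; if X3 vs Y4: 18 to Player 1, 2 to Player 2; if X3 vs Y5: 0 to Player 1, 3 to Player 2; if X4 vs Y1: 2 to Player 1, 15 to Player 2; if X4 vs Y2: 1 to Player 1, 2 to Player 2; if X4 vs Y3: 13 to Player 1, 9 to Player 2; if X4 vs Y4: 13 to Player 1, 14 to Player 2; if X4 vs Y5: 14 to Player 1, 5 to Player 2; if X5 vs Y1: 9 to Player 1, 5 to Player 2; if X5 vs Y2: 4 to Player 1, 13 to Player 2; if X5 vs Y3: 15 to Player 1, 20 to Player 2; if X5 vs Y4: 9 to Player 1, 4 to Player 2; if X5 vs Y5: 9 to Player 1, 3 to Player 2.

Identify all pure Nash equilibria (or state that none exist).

A profile is a Nash equilibrium when each player is best-responding to the other.
Player 1's best responses — vs Y1: X3 (payoff 17); vs Y2: X2 (payoff 20); vs Y3: X5 (payoff 15); vs Y4: X3 (payoff 18); vs Y5: X1 (payoff 17).
Player 2's best responses — vs X1: Y4 (payoff 18); vs X2: Y1 (payoff 15); vs X3: Y3 (payoff 15); vs X4: Y1 (payoff 15); vs X5: Y3 (payoff 20).
The only mutual best response is (X5, Y3); neither player gains by switching there.

(X5, Y3)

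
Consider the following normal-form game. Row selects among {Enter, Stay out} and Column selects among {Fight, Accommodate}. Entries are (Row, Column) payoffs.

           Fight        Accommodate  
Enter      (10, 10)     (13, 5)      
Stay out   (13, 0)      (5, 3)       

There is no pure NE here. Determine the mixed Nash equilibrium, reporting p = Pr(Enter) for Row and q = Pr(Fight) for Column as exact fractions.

Each player's mixing probability is pinned down by making the *other* player indifferent.
Column indifferent between Fight and Accommodate: p·10 + (1−p)·0 = p·5 + (1−p)·3 ⟹ 0 + 10p = 3 + 2p ⟹ p = 3/8.
Row indifferent between Enter and Stay out: q·10 + (1−q)·13 = q·13 + (1−q)·5 ⟹ 13 + (-3)q = 5 + 8q ⟹ q = 8/11.

p = 3/8, q = 8/11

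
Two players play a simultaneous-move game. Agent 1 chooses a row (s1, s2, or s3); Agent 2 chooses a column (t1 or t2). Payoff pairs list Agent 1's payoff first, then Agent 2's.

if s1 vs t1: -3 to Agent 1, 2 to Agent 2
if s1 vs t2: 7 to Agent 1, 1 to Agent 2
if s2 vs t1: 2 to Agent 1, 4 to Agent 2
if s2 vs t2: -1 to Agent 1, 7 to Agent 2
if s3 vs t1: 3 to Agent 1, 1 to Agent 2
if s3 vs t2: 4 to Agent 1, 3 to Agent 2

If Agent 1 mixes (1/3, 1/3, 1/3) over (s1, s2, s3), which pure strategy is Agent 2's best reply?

Agent 2's best reply maximizes expected payoff against the mix.
t1: (1/3)·2 + (1/3)·4 + (1/3)·1 = 7/3
t2: (1/3)·1 + (1/3)·7 + (1/3)·3 = 11/3
Highest expected payoff is 11/3, from t2.

t2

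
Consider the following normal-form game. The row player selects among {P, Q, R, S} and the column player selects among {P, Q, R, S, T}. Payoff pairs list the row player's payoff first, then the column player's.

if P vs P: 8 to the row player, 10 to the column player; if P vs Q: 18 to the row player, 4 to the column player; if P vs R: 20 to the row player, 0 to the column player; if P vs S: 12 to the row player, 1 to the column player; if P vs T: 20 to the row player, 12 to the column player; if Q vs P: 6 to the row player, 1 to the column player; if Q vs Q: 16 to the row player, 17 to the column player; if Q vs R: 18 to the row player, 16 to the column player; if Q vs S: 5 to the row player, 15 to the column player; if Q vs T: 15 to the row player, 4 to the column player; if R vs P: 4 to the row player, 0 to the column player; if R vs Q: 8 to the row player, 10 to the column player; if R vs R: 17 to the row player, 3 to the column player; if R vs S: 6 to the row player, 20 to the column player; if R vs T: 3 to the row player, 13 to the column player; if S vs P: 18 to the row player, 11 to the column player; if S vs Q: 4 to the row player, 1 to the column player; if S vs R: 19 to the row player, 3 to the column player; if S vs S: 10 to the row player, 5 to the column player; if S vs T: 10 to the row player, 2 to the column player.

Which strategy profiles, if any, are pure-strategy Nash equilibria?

Find each player's best response to every opponent strategy; NE are the intersections.
The row player's best responses — vs P: S (payoff 18); vs Q: P (payoff 18); vs R: P (payoff 20); vs S: P (payoff 12); vs T: P (payoff 20).
The column player's best responses — vs P: T (payoff 12); vs Q: Q (payoff 17); vs R: S (payoff 20); vs S: P (payoff 11).
Mutual best responses occur at (P, T) and (S, P); at each, neither player gains by switching.

(P, T) and (S, P)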